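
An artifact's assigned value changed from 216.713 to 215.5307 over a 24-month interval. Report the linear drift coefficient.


rate = (v2 - v1) / months
= (215.5307 - 216.713) / 24
= -1.1823 / 24
= -0.0493

-0.0493


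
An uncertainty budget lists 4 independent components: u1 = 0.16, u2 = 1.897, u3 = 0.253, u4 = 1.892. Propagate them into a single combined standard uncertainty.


uc = sqrt(0.16^2 + 1.897^2 + 0.253^2 + 1.892^2)
uc = sqrt(7.267882)
uc = 2.6959

2.6959


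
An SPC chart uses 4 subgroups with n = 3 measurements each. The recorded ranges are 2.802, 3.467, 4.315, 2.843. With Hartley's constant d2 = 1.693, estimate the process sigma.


R_bar = (2.802 + 3.467 + 4.315 + 2.843) / 4
R_bar = 13.427 / 4 = 3.35675
sigma_hat = R_bar / d2 = 3.35675 / 1.693 = 1.9827

1.9827


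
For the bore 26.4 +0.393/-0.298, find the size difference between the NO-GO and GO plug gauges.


GO = nominal - lower_tol (smallest hole = maximum material condition)
GO = 26.4 - 0.298 = 26.102
NO-GO = nominal + upper_tol (largest hole = least material condition)
NO-GO = 26.4 + 0.393 = 26.793
spread = NO-GO - GO = 26.793 - 26.102 = 0.6910

0.6910


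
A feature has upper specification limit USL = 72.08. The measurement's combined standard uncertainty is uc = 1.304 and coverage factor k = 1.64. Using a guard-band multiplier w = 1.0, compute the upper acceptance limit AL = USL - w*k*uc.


U = k * uc = 1.64 * 1.304 = 2.13856
guard band g = w * U = 1.0 * 2.13856 = 2.13856
AL = USL - g = 72.08 - 2.13856
AL = 69.9414

69.9414


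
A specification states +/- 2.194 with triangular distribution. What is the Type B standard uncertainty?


u_B = half_width / sqrt(6)
u_B = 2.194 / 2.4494897
u_B = 0.8957

0.8957


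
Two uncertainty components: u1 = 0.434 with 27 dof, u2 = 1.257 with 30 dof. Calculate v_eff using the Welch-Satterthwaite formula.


uc = sqrt(u1^2 + u2^2) = sqrt(0.434^2 + 1.257^2) = 1.3298139
v_eff = uc^4 / (u1^4/v1 + u2^4/v2)
= 1.3298139^4 / (0.434^4/27 + 1.257^4/30)
= 3.1272563 / 0.084532494
v_eff = 36.9947

36.9947


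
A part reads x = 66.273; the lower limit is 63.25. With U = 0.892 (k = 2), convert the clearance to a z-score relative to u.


u = U / k = 0.892 / 2 = 0.446
margin = |LSL - x| = |63.25 - 66.273| = 3.023
z = margin / u = 3.023 / 0.446
z = 6.7780

6.7780


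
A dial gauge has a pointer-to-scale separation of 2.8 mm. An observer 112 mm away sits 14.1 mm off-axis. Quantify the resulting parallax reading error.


error = h * offset / d
= 2.8 * 14.1 / 112
= 0.3525

0.3525


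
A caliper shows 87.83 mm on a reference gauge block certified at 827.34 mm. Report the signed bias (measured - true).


Systematic error = measured - true
= 87.83 - 827.34
= -739.5100

-739.5100


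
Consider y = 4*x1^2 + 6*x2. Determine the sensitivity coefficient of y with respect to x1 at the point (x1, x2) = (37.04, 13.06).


y = 4*x1^2 + 6*x2
dy/dx1 = 2*4*x1
Evaluate at x1 = 37.04: c1 = 8 * 37.04
c1 = 296.3200

296.3200


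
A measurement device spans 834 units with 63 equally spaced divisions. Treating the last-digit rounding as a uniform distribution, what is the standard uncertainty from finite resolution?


resolution = range / divisions
resolution = 834 / 63 = 13.238095
u_res = resolution / (2*sqrt(3))
u_res = 13.238095 / 3.4641016
u_res = 3.8215

3.8215


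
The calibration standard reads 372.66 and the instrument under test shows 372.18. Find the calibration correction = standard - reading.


Correction = standard - reading
= 372.66 - 372.18
= 0.4800

0.4800


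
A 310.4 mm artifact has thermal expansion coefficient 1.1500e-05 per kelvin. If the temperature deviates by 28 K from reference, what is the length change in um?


dL = L * alpha * dT
= 310.4 * 1.1500e-05 * 28
= 0.0999488 mm
dL_um = 0.0999488 * 1000 = 99.9488 um

99.9488


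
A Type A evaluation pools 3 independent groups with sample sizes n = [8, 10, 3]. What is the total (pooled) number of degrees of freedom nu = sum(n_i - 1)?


nu = sum_i (n_i - 1)
nu = ((8 - 1) + (10 - 1) + (3 - 1))
nu = 7 + 9 + 2
nu = 18

18


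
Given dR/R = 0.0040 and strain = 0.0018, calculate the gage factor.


GF = (dR/R) / epsilon
= 0.0040 / 0.0018
= 2.2222

2.2222


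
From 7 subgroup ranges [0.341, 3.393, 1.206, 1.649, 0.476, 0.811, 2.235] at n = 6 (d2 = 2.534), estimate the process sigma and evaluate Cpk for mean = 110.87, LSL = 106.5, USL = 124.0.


R_bar = (0.341 + 3.393 + 1.206 + 1.649 + 0.476 + 0.811 + 2.235) / 7 = 1.4444286
sigma = R_bar / d2 = 1.4444286 / 2.534 = 0.57001918
Cp = (USL - LSL)/(6*sigma) = (124.0 - 106.5)/(6*0.57001918) = 5.1168
Cpu = (124.0 - 110.87)/(3*0.57001918) = 7.6781
Cpl = (110.87 - 106.5)/(3*0.57001918) = 2.5555
Cpk = min(Cpu, Cpl) = 2.5555

2.5555


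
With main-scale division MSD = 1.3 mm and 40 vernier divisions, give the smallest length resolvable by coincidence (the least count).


LC = MSD / n_div
= 1.3 / 40
= 0.0325

0.0325


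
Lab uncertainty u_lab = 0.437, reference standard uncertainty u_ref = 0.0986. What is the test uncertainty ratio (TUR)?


TUR = u_lab / u_ref
= 0.437 / 0.0986
= 4.4320

4.4320


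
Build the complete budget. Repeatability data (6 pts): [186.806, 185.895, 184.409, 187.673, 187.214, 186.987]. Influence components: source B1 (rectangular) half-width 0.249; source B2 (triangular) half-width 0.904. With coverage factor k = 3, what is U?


mean = (186.806 + 185.895 + 184.409 + 187.673 + 187.214 + 186.987) / 6 = 186.4973333
s = sqrt(sum((x - mean)^2)/(n-1)) = 1.1793891
u_A = s / sqrt(n) = 1.1793891 / sqrt(6) = 0.48148358
u_B1 = 0.249 / sqrt(3) = 0.14376022
u_B2 = 0.904 / sqrt(6) = 0.36905645
uc = sqrt(0.48148358^2 + 0.14376022^2 + 0.36905645^2) = 0.62345497
U = k * uc = 3 * 0.62345497
U = 1.8704

1.8704


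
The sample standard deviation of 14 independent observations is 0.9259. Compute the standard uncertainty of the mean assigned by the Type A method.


u_A = s / sqrt(n)
u_A = 0.9259 / sqrt(14)
u_A = 0.9259 / 3.7416574
u_A = 0.2475

0.2475


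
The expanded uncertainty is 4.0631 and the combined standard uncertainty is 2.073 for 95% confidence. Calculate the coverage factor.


k = U / uc
k = 4.0631 / 2.073
k = 1.96

1.96


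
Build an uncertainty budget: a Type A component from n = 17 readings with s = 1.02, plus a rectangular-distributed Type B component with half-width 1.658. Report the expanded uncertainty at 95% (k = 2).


u_A = s / sqrt(n) = 1.02 / sqrt(17) = 0.24738634
u_B = half_width / sqrt(3) = 1.658 / sqrt(3) = 0.95724675
uc = sqrt(u_A^2 + u_B^2) = sqrt(0.24738634^2 + 0.95724675^2) = 0.98869679
U = k * uc = 2 * 0.98869679
U = 1.9774

1.9774


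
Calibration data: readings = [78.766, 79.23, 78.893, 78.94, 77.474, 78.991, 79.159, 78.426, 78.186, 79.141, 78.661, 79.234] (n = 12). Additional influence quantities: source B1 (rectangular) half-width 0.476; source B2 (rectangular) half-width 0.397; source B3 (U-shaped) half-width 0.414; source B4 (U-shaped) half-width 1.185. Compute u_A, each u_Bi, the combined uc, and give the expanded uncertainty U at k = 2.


mean = (78.766 + 79.23 + 78.893 + 78.94 + 77.474 + 78.991 + 79.159 + 78.426 + 78.186 + 79.141 + 78.661 + 79.234) / 12 = 78.75841667
s = sqrt(sum((x - mean)^2)/(n-1)) = 0.51856646
u_A = s / sqrt(n) = 0.51856646 / sqrt(12) = 0.14969724
u_B1 = 0.476 / sqrt(3) = 0.27481873
u_B2 = 0.397 / sqrt(3) = 0.22920806
u_B3 = 0.414 / sqrt(2) = 0.29274221
u_B4 = 1.185 / sqrt(2) = 0.83792154
uc = sqrt(0.14969724^2 + 0.27481873^2 + 0.22920806^2 + 0.29274221^2 + 0.83792154^2) = 0.96864929
U = k * uc = 2 * 0.96864929
U = 1.9373

1.9373


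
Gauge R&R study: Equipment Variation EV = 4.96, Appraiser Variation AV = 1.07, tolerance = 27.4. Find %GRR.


GRR = sqrt(EV^2 + AV^2) = sqrt(4.96^2 + 1.07^2) = 5.0741009
%GRR = GRR / tol * 100 = 5.0741009 / 27.4 * 100
%GRR = 18.5186

18.5186


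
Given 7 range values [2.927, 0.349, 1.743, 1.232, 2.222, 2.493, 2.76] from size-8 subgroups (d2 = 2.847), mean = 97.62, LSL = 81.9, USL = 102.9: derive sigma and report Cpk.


R_bar = (2.927 + 0.349 + 1.743 + 1.232 + 2.222 + 2.493 + 2.76) / 7 = 1.9608571
sigma = R_bar / d2 = 1.9608571 / 2.847 = 0.68874503
Cp = (USL - LSL)/(6*sigma) = (102.9 - 81.9)/(6*0.68874503) = 5.0817
Cpu = (102.9 - 97.62)/(3*0.68874503) = 2.5554
Cpl = (97.62 - 81.9)/(3*0.68874503) = 7.6080
Cpk = min(Cpu, Cpl) = 2.5554

2.5554


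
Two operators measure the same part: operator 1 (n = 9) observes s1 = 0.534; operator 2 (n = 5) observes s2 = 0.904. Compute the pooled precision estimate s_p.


s_p = sqrt(((n1-1)*s1^2 + (n2-1)*s2^2) / (n1+n2-2))
numerator = (9-1)*0.534^2 + (5-1)*0.904^2 = 2.281248 + 3.268864 = 5.550112
denominator = 9 + 5 - 2 = 12
s_p^2 = 5.550112 / 12 = 0.46250933
s_p = sqrt(0.46250933) = 0.6801

0.6801


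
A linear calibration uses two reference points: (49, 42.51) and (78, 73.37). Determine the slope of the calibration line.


slope = (y2 - y1) / (x2 - x1)
= (73.37 - 42.51) / (78 - 49)
= 30.8600 / 29
= 1.0641

1.0641


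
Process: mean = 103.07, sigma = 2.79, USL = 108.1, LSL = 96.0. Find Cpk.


Cpu = (USL - mean) / (3*sigma) = (108.1 - 103.07) / (3*2.79) = 0.6010
Cpl = (mean - LSL) / (3*sigma) = (103.07 - 96.0) / (3*2.79) = 0.8447
Cpk = min(Cpu, Cpl) = 0.6010

0.6010


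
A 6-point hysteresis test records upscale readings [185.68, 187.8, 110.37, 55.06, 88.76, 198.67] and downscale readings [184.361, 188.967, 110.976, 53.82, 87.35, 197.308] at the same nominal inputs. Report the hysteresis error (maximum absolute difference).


|185.68 - 184.361| = 1.3190
|187.8 - 188.967| = 1.1670
|110.37 - 110.976| = 0.6060
|55.06 - 53.82| = 1.2400
|88.76 - 87.35| = 1.4100
|198.67 - 197.308| = 1.3620
hysteresis = max(diffs) = 1.4100

1.4100


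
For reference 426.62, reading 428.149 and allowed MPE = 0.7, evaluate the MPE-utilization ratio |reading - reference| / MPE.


e = indication - reference = 428.149 - 426.62 = 1.5290
|e| = 1.5290
ratio = |e| / MPE = 1.5290 / 0.7
ratio = 2.1843

2.1843


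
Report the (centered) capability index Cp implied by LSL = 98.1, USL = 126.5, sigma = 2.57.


Cp = (USL - LSL) / (6 * sigma)
= (126.5 - 98.1) / (6 * 2.57)
= 28.4000 / 15.4200
= 1.8418

1.8418


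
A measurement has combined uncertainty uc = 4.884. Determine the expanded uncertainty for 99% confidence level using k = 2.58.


U = k * uc
U = 2.58 * 4.884
U = 12.6007

12.6007


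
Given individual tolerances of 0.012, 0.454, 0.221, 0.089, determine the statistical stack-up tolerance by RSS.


RSS = sqrt(0.012^2 + 0.454^2 + 0.221^2 + 0.089^2)
= sqrt(0.263022)
= 0.5129

0.5129


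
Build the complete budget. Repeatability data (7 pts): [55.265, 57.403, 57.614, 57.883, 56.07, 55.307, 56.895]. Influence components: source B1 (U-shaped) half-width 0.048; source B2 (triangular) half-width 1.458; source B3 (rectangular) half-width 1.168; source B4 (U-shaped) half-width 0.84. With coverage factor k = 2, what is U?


mean = (55.265 + 57.403 + 57.614 + 57.883 + 56.07 + 55.307 + 56.895) / 7 = 56.63385714
s = sqrt(sum((x - mean)^2)/(n-1)) = 1.0903416
u_A = s / sqrt(n) = 1.0903416 / sqrt(7) = 0.41211039
u_B1 = 0.048 / sqrt(2) = 0.033941125
u_B2 = 1.458 / sqrt(6) = 0.59522601
u_B3 = 1.168 / sqrt(3) = 0.67434511
u_B4 = 0.84 / sqrt(2) = 0.5939697
uc = sqrt(0.41211039^2 + 0.033941125^2 + 0.59522601^2 + 0.67434511^2 + 0.5939697^2) = 1.1544792
U = k * uc = 2 * 1.1544792
U = 2.3090

2.3090


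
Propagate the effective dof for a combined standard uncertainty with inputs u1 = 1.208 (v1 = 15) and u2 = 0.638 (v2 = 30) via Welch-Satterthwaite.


uc = sqrt(u1^2 + u2^2) = sqrt(1.208^2 + 0.638^2) = 1.3661288
v_eff = uc^4 / (u1^4/v1 + u2^4/v2)
= 1.3661288^4 / (1.208^4/15 + 0.638^4/30)
= 3.4831052 / 0.14748626
v_eff = 23.6165

23.6165


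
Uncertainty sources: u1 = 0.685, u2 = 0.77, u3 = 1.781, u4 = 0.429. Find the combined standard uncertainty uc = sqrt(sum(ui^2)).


uc = sqrt(0.685^2 + 0.77^2 + 1.781^2 + 0.429^2)
uc = sqrt(4.418127)
uc = 2.1019

2.1019


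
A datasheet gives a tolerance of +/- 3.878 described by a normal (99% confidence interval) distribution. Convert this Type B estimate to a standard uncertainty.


u_B = half_width / 2.576
u_B = 3.878 / 2.576
u_B = 1.5054

1.5054


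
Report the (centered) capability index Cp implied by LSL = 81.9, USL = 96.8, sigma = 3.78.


Cp = (USL - LSL) / (6 * sigma)
= (96.8 - 81.9) / (6 * 3.78)
= 14.9000 / 22.6800
= 0.6570

0.6570


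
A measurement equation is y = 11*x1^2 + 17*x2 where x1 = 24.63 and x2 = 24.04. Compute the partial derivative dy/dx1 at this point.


y = 11*x1^2 + 17*x2
dy/dx1 = 2*11*x1
Evaluate at x1 = 24.63: c1 = 22 * 24.63
c1 = 541.8600

541.8600


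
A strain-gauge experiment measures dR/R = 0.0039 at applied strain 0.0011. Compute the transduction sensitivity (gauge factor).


GF = (dR/R) / epsilon
= 0.0039 / 0.0011
= 3.5455

3.5455


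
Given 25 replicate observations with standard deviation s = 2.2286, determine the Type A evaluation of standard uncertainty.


u_A = s / sqrt(n)
u_A = 2.2286 / sqrt(25)
u_A = 2.2286 / 5
u_A = 0.4457

0.4457


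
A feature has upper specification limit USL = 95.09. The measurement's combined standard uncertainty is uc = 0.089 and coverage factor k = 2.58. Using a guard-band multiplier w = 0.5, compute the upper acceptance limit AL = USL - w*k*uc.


U = k * uc = 2.58 * 0.089 = 0.22962
guard band g = w * U = 0.5 * 0.22962 = 0.11481
AL = USL - g = 95.09 - 0.11481
AL = 94.9752

94.9752


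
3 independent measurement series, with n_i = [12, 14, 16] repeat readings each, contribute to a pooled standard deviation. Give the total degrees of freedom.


nu = sum_i (n_i - 1)
nu = ((12 - 1) + (14 - 1) + (16 - 1))
nu = 11 + 13 + 15
nu = 39

39


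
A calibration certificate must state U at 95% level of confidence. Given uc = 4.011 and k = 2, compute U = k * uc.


U = k * uc
U = 2 * 4.011
U = 8.0220

8.0220


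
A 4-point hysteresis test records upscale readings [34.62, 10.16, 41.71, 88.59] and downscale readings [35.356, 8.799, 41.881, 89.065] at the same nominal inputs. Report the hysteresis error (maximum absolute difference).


|34.62 - 35.356| = 0.7360
|10.16 - 8.799| = 1.3610
|41.71 - 41.881| = 0.1710
|88.59 - 89.065| = 0.4750
hysteresis = max(diffs) = 1.3610

1.3610


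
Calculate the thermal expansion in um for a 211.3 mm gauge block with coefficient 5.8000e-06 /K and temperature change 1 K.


dL = L * alpha * dT
= 211.3 * 5.8000e-06 * 1
= 0.0012255 mm
dL_um = 0.0012255 * 1000 = 1.2255 um

1.2255


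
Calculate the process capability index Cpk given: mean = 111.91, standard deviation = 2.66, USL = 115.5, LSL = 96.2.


Cpu = (USL - mean) / (3*sigma) = (115.5 - 111.91) / (3*2.66) = 0.4499
Cpl = (mean - LSL) / (3*sigma) = (111.91 - 96.2) / (3*2.66) = 1.9687
Cpk = min(Cpu, Cpl) = 0.4499

0.4499


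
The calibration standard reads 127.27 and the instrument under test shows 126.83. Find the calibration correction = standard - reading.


Correction = standard - reading
= 127.27 - 126.83
= 0.4400

0.4400


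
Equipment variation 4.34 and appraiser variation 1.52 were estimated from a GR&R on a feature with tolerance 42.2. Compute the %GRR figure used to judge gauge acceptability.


GRR = sqrt(EV^2 + AV^2) = sqrt(4.34^2 + 1.52^2) = 4.598478
%GRR = GRR / tol * 100 = 4.598478 / 42.2 * 100
%GRR = 10.8969

10.8969


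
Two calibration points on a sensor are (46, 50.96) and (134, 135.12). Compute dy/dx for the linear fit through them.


slope = (y2 - y1) / (x2 - x1)
= (135.12 - 50.96) / (134 - 46)
= 84.1600 / 88
= 0.9564

0.9564


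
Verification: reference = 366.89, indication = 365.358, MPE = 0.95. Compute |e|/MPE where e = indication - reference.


e = indication - reference = 365.358 - 366.89 = -1.5320
|e| = 1.5320
ratio = |e| / MPE = 1.5320 / 0.95
ratio = 1.6126

1.6126


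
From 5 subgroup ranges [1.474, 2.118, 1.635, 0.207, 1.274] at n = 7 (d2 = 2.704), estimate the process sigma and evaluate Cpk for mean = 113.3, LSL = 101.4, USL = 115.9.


R_bar = (1.474 + 2.118 + 1.635 + 0.207 + 1.274) / 5 = 1.3416
sigma = R_bar / d2 = 1.3416 / 2.704 = 0.49615385
Cp = (USL - LSL)/(6*sigma) = (115.9 - 101.4)/(6*0.49615385) = 4.8708
Cpu = (115.9 - 113.3)/(3*0.49615385) = 1.7468
Cpl = (113.3 - 101.4)/(3*0.49615385) = 7.9948
Cpk = min(Cpu, Cpl) = 1.7468

1.7468


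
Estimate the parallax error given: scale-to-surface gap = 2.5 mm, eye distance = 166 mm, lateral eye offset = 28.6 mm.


error = h * offset / d
= 2.5 * 28.6 / 166
= 0.4307

0.4307


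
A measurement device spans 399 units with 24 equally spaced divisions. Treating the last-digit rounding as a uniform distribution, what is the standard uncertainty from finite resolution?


resolution = range / divisions
resolution = 399 / 24 = 16.625
u_res = resolution / (2*sqrt(3))
u_res = 16.625 / 3.4641016
u_res = 4.7992

4.7992


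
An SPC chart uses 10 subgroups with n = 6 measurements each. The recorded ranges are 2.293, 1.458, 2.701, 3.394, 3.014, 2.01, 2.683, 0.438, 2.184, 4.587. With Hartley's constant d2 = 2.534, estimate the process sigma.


R_bar = (2.293 + 1.458 + 2.701 + 3.394 + 3.014 + 2.01 + 2.683 + 0.438 + 2.184 + 4.587) / 10
R_bar = 24.762 / 10 = 2.4762
sigma_hat = R_bar / d2 = 2.4762 / 2.534 = 0.9772

0.9772


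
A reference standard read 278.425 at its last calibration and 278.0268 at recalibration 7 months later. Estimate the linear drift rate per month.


rate = (v2 - v1) / months
= (278.0268 - 278.425) / 7
= -0.3982 / 7
= -0.0569

-0.0569


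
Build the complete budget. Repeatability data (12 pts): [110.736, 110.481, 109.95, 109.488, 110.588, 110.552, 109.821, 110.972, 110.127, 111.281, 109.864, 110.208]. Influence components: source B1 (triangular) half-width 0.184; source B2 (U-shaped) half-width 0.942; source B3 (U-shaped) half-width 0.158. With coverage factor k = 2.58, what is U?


mean = (110.736 + 110.481 + 109.95 + 109.488 + 110.588 + 110.552 + 109.821 + 110.972 + 110.127 + 111.281 + 109.864 + 110.208) / 12 = 110.339
s = sqrt(sum((x - mean)^2)/(n-1)) = 0.52264815
u_A = s / sqrt(n) = 0.52264815 / sqrt(12) = 0.15087553
u_B1 = 0.184 / sqrt(6) = 0.075117685
u_B2 = 0.942 / sqrt(2) = 0.66609459
u_B3 = 0.158 / sqrt(2) = 0.11172287
uc = sqrt(0.15087553^2 + 0.075117685^2 + 0.66609459^2 + 0.11172287^2) = 0.69611069
U = k * uc = 2.58 * 0.69611069
U = 1.7960

1.7960


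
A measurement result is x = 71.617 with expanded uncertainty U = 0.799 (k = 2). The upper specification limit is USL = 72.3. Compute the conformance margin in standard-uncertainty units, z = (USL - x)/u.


u = U / k = 0.799 / 2 = 0.3995
margin = |USL - x| = |72.3 - 71.617| = 0.683
z = margin / u = 0.683 / 0.3995
z = 1.7096

1.7096


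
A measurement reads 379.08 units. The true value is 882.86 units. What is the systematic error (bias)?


Systematic error = measured - true
= 379.08 - 882.86
= -503.7800

-503.7800


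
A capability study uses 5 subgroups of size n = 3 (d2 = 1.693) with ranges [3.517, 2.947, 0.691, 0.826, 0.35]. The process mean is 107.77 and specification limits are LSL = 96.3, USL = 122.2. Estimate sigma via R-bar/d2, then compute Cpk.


R_bar = (3.517 + 2.947 + 0.691 + 0.826 + 0.35) / 5 = 1.6662
sigma = R_bar / d2 = 1.6662 / 1.693 = 0.98417011
Cp = (USL - LSL)/(6*sigma) = (122.2 - 96.3)/(6*0.98417011) = 4.3861
Cpu = (122.2 - 107.77)/(3*0.98417011) = 4.8874
Cpl = (107.77 - 96.3)/(3*0.98417011) = 3.8848
Cpk = min(Cpu, Cpl) = 3.8848

3.8848


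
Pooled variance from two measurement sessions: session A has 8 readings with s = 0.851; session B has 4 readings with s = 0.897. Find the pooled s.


s_p = sqrt(((n1-1)*s1^2 + (n2-1)*s2^2) / (n1+n2-2))
numerator = (8-1)*0.851^2 + (4-1)*0.897^2 = 5.069407 + 2.413827 = 7.483234
denominator = 8 + 4 - 2 = 10
s_p^2 = 7.483234 / 10 = 0.7483234
s_p = sqrt(0.7483234) = 0.8651

0.8651


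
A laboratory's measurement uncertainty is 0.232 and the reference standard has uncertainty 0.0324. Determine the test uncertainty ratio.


TUR = u_lab / u_ref
= 0.232 / 0.0324
= 7.1605

7.1605


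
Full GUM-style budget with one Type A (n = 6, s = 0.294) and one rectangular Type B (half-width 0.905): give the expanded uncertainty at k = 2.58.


u_A = s / sqrt(n) = 0.294 / sqrt(6) = 0.120025
u_B = half_width / sqrt(3) = 0.905 / sqrt(3) = 0.52250199
uc = sqrt(u_A^2 + u_B^2) = sqrt(0.120025^2 + 0.52250199^2) = 0.53611037
U = k * uc = 2.58 * 0.53611037
U = 1.3832

1.3832


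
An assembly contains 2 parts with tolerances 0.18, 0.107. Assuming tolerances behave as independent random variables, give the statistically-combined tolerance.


RSS = sqrt(0.18^2 + 0.107^2)
= sqrt(0.043849)
= 0.2094

0.2094


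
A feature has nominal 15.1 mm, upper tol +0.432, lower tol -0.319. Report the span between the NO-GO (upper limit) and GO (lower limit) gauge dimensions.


GO = nominal - lower_tol (smallest hole = maximum material condition)
GO = 15.1 - 0.319 = 14.781
NO-GO = nominal + upper_tol (largest hole = least material condition)
NO-GO = 15.1 + 0.432 = 15.532
spread = NO-GO - GO = 15.532 - 14.781 = 0.7510

0.7510


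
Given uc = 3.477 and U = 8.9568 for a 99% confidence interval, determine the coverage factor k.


k = U / uc
k = 8.9568 / 3.477
k = 2.576

2.576


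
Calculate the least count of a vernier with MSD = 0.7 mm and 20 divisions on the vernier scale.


LC = MSD / n_div
= 0.7 / 20
= 0.0350

0.0350


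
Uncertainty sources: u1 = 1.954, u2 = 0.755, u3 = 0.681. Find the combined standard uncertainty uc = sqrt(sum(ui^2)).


uc = sqrt(1.954^2 + 0.755^2 + 0.681^2)
uc = sqrt(4.851902)
uc = 2.2027

2.2027


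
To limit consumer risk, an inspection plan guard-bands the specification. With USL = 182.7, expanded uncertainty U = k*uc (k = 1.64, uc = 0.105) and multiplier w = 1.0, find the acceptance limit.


U = k * uc = 1.64 * 0.105 = 0.1722
guard band g = w * U = 1.0 * 0.1722 = 0.1722
AL = USL - g = 182.7 - 0.1722
AL = 182.5278

182.5278


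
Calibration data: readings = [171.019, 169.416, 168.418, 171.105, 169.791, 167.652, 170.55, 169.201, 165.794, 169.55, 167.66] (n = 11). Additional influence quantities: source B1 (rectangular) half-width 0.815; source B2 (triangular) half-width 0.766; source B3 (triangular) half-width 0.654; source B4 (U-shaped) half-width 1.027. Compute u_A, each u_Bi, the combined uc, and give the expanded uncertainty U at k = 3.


mean = (171.019 + 169.416 + 168.418 + 171.105 + 169.791 + 167.652 + 170.55 + 169.201 + 165.794 + 169.55 + 167.66) / 11 = 169.1050909
s = sqrt(sum((x - mean)^2)/(n-1)) = 1.6174023
u_A = s / sqrt(n) = 1.6174023 / sqrt(11) = 0.48766514
u_B1 = 0.815 / sqrt(3) = 0.47054047
u_B2 = 0.766 / sqrt(6) = 0.31271819
u_B3 = 0.654 / sqrt(6) = 0.26699438
u_B4 = 1.027 / sqrt(2) = 0.72619866
uc = sqrt(0.48766514^2 + 0.47054047^2 + 0.31271819^2 + 0.26699438^2 + 0.72619866^2) = 1.0750204
U = k * uc = 3 * 1.0750204
U = 3.2251

3.2251


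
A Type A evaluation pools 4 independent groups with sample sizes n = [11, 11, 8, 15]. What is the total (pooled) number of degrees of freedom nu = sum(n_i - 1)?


nu = sum_i (n_i - 1)
nu = ((11 - 1) + (11 - 1) + (8 - 1) + (15 - 1))
nu = 10 + 10 + 7 + 14
nu = 41

41


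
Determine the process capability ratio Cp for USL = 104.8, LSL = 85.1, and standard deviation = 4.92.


Cp = (USL - LSL) / (6 * sigma)
= (104.8 - 85.1) / (6 * 4.92)
= 19.7000 / 29.5200
= 0.6673

0.6673


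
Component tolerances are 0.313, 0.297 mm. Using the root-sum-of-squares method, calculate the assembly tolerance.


RSS = sqrt(0.313^2 + 0.297^2)
= sqrt(0.186178)
= 0.4315

0.4315


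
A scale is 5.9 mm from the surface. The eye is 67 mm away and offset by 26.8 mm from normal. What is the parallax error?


error = h * offset / d
= 5.9 * 26.8 / 67
= 2.3600

2.3600


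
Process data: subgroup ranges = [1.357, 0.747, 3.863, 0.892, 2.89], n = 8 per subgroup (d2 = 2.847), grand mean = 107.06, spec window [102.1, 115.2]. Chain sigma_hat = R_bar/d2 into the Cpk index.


R_bar = (1.357 + 0.747 + 3.863 + 0.892 + 2.89) / 5 = 1.9498
sigma = R_bar / d2 = 1.9498 / 2.847 = 0.68486126
Cp = (USL - LSL)/(6*sigma) = (115.2 - 102.1)/(6*0.68486126) = 3.1880
Cpu = (115.2 - 107.06)/(3*0.68486126) = 3.9619
Cpl = (107.06 - 102.1)/(3*0.68486126) = 2.4141
Cpk = min(Cpu, Cpl) = 2.4141

2.4141


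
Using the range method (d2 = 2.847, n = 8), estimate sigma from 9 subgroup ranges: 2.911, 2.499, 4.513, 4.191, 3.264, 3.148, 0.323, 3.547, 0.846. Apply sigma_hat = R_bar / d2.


R_bar = (2.911 + 2.499 + 4.513 + 4.191 + 3.264 + 3.148 + 0.323 + 3.547 + 0.846) / 9
R_bar = 25.242 / 9 = 2.8046667
sigma_hat = R_bar / d2 = 2.8046667 / 2.847 = 0.9851

0.9851


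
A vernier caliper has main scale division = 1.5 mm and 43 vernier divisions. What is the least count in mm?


LC = MSD / n_div
= 1.5 / 43
= 0.0349

0.0349


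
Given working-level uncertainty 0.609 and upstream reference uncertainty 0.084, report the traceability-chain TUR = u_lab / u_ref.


TUR = u_lab / u_ref
= 0.609 / 0.084
= 7.2500

7.2500


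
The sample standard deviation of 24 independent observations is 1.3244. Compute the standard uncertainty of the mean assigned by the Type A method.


u_A = s / sqrt(n)
u_A = 1.3244 / sqrt(24)
u_A = 1.3244 / 4.8989795
u_A = 0.2703

0.2703


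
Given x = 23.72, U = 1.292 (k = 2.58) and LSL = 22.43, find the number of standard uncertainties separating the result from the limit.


u = U / k = 1.292 / 2.58 = 0.50077519
margin = |LSL - x| = |22.43 - 23.72| = 1.29
z = margin / u = 1.29 / 0.50077519
z = 2.5760

2.5760


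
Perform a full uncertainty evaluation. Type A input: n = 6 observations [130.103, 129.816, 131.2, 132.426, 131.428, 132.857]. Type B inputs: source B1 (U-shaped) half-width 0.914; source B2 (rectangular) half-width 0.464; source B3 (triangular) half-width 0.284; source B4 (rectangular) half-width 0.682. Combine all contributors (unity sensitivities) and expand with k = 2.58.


mean = (130.103 + 129.816 + 131.2 + 132.426 + 131.428 + 132.857) / 6 = 131.305
s = sqrt(sum((x - mean)^2)/(n-1)) = 1.2127179
u_A = s / sqrt(n) = 1.2127179 / sqrt(6) = 0.49509001
u_B1 = 0.914 / sqrt(2) = 0.6462956
u_B2 = 0.464 / sqrt(3) = 0.26789052
u_B3 = 0.284 / sqrt(6) = 0.11594251
u_B4 = 0.682 / sqrt(3) = 0.39375288
uc = sqrt(0.49509001^2 + 0.6462956^2 + 0.26789052^2 + 0.11594251^2 + 0.39375288^2) = 0.95029545
U = k * uc = 2.58 * 0.95029545
U = 2.4518

2.4518


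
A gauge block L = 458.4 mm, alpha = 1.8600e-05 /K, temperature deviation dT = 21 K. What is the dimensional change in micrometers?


dL = L * alpha * dT
= 458.4 * 1.8600e-05 * 21
= 0.1790510 mm
dL_um = 0.1790510 * 1000 = 179.0510 um

179.0510


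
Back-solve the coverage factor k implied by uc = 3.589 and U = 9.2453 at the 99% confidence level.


k = U / uc
k = 9.2453 / 3.589
k = 2.576

2.576


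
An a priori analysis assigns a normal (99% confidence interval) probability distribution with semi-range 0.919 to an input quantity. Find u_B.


u_B = half_width / 2.576
u_B = 0.919 / 2.576
u_B = 0.3568

0.3568


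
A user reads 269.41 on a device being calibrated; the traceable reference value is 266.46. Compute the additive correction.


Correction = standard - reading
= 266.46 - 269.41
= -2.9500

-2.9500


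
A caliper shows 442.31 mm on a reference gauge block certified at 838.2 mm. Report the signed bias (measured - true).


Systematic error = measured - true
= 442.31 - 838.2
= -395.8900

-395.8900


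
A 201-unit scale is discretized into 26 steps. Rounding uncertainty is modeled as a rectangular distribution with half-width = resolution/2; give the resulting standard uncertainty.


resolution = range / divisions
resolution = 201 / 26 = 7.7307692
u_res = resolution / (2*sqrt(3))
u_res = 7.7307692 / 3.4641016
u_res = 2.2317

2.2317


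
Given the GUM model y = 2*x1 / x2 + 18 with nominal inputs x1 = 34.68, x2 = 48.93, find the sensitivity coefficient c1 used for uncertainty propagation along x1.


y = 2*x1 / x2 + 18
dy/dx1 = 2/x2
Evaluate at x2 = 48.93: c1 = 2 / 48.93
c1 = 0.0409

0.0409


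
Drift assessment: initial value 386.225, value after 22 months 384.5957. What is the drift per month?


rate = (v2 - v1) / months
= (384.5957 - 386.225) / 22
= -1.6293 / 22
= -0.0741

-0.0741


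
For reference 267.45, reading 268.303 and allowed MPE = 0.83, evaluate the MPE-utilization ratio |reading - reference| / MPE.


e = indication - reference = 268.303 - 267.45 = 0.8530
|e| = 0.8530
ratio = |e| / MPE = 0.8530 / 0.83
ratio = 1.0277

1.0277


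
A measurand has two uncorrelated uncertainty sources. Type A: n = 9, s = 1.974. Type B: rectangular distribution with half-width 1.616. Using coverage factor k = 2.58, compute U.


u_A = s / sqrt(n) = 1.974 / sqrt(9) = 0.658
u_B = half_width / sqrt(3) = 1.616 / sqrt(3) = 0.93299804
uc = sqrt(u_A^2 + u_B^2) = sqrt(0.658^2 + 0.93299804^2) = 1.1416871
U = k * uc = 2.58 * 1.1416871
U = 2.9456

2.9456


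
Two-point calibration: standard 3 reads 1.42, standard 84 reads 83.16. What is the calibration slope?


slope = (y2 - y1) / (x2 - x1)
= (83.16 - 1.42) / (84 - 3)
= 81.7400 / 81
= 1.0091

1.0091


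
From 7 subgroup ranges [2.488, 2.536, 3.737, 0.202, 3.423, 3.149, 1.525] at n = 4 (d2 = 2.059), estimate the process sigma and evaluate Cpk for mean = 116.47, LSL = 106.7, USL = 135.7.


R_bar = (2.488 + 2.536 + 3.737 + 0.202 + 3.423 + 3.149 + 1.525) / 7 = 2.4371429
sigma = R_bar / d2 = 2.4371429 / 2.059 = 1.1836537
Cp = (USL - LSL)/(6*sigma) = (135.7 - 106.7)/(6*1.1836537) = 4.0834
Cpu = (135.7 - 116.47)/(3*1.1836537) = 5.4154
Cpl = (116.47 - 106.7)/(3*1.1836537) = 2.7514
Cpk = min(Cpu, Cpl) = 2.7514

2.7514


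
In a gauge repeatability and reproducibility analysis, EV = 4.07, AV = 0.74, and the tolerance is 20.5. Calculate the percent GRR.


GRR = sqrt(EV^2 + AV^2) = sqrt(4.07^2 + 0.74^2) = 4.1367258
%GRR = GRR / tol * 100 = 4.1367258 / 20.5 * 100
%GRR = 20.1792

20.1792


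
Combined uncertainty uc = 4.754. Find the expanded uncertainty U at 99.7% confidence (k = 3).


U = k * uc
U = 3 * 4.754
U = 14.2620

14.2620


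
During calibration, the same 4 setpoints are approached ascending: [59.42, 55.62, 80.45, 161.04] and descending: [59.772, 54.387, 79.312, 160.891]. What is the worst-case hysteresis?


|59.42 - 59.772| = 0.3520
|55.62 - 54.387| = 1.2330
|80.45 - 79.312| = 1.1380
|161.04 - 160.891| = 0.1490
hysteresis = max(diffs) = 1.2330

1.2330


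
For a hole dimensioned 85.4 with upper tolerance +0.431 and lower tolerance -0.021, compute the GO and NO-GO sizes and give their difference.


GO = nominal - lower_tol (smallest hole = maximum material condition)
GO = 85.4 - 0.021 = 85.379
NO-GO = nominal + upper_tol (largest hole = least material condition)
NO-GO = 85.4 + 0.431 = 85.831
spread = NO-GO - GO = 85.831 - 85.379 = 0.4520

0.4520


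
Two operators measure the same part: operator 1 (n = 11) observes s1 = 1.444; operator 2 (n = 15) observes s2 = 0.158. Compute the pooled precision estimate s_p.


s_p = sqrt(((n1-1)*s1^2 + (n2-1)*s2^2) / (n1+n2-2))
numerator = (11-1)*1.444^2 + (15-1)*0.158^2 = 20.85136 + 0.349496 = 21.200856
denominator = 11 + 15 - 2 = 24
s_p^2 = 21.200856 / 24 = 0.883369
s_p = sqrt(0.883369) = 0.9399

0.9399


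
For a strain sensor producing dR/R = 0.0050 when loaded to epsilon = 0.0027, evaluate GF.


GF = (dR/R) / epsilon
= 0.0050 / 0.0027
= 1.8519

1.8519


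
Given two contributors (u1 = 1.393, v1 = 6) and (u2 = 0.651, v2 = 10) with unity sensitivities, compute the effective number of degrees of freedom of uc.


uc = sqrt(u1^2 + u2^2) = sqrt(1.393^2 + 0.651^2) = 1.5376118
v_eff = uc^4 / (u1^4/v1 + u2^4/v2)
= 1.5376118^4 / (1.393^4/6 + 0.651^4/10)
= 5.5896783 / 0.64551778
v_eff = 8.6592

8.6592


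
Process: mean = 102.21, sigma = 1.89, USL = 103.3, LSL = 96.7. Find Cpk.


Cpu = (USL - mean) / (3*sigma) = (103.3 - 102.21) / (3*1.89) = 0.1922
Cpl = (mean - LSL) / (3*sigma) = (102.21 - 96.7) / (3*1.89) = 0.9718
Cpk = min(Cpu, Cpl) = 0.1922

0.1922


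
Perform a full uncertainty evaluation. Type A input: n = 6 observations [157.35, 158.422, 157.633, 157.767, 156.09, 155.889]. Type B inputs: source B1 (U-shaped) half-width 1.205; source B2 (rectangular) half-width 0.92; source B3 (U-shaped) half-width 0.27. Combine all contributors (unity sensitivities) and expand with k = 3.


mean = (157.35 + 158.422 + 157.633 + 157.767 + 156.09 + 155.889) / 6 = 157.1918333
s = sqrt(sum((x - mean)^2)/(n-1)) = 0.9975152
u_A = s / sqrt(n) = 0.9975152 / sqrt(6) = 0.40723388
u_B1 = 1.205 / sqrt(2) = 0.85206367
u_B2 = 0.92 / sqrt(3) = 0.53116225
u_B3 = 0.27 / sqrt(2) = 0.19091883
uc = sqrt(0.40723388^2 + 0.85206367^2 + 0.53116225^2 + 0.19091883^2) = 1.1001978
U = k * uc = 3 * 1.1001978
U = 3.3006

3.3006


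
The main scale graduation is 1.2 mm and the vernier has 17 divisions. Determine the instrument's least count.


LC = MSD / n_div
= 1.2 / 17
= 0.0706

0.0706


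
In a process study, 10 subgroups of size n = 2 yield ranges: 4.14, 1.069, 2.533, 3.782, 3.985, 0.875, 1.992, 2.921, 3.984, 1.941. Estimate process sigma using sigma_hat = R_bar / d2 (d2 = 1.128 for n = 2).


R_bar = (4.14 + 1.069 + 2.533 + 3.782 + 3.985 + 0.875 + 1.992 + 2.921 + 3.984 + 1.941) / 10
R_bar = 27.222 / 10 = 2.7222
sigma_hat = R_bar / d2 = 2.7222 / 1.128 = 2.4133

2.4133


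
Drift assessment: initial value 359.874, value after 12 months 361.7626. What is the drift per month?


rate = (v2 - v1) / months
= (361.7626 - 359.874) / 12
= 1.8886 / 12
= 0.1574

0.1574


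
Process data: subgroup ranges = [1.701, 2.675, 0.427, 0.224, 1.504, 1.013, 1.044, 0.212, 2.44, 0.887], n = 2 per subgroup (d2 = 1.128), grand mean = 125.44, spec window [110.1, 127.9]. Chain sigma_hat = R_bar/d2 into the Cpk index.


R_bar = (1.701 + 2.675 + 0.427 + 0.224 + 1.504 + 1.013 + 1.044 + 0.212 + 2.44 + 0.887) / 10 = 1.2127
sigma = R_bar / d2 = 1.2127 / 1.128 = 1.0750887
Cp = (USL - LSL)/(6*sigma) = (127.9 - 110.1)/(6*1.0750887) = 2.7595
Cpu = (127.9 - 125.44)/(3*1.0750887) = 0.7627
Cpl = (125.44 - 110.1)/(3*1.0750887) = 4.7562
Cpk = min(Cpu, Cpl) = 0.7627

0.7627


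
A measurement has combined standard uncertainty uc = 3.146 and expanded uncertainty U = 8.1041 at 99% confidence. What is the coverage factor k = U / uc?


k = U / uc
k = 8.1041 / 3.146
k = 2.576

2.576


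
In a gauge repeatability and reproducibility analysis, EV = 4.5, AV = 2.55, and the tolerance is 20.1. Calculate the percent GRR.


GRR = sqrt(EV^2 + AV^2) = sqrt(4.5^2 + 2.55^2) = 5.1722819
%GRR = GRR / tol * 100 = 5.1722819 / 20.1 * 100
%GRR = 25.7327

25.7327


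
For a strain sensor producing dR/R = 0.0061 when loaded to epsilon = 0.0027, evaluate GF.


GF = (dR/R) / epsilon
= 0.0061 / 0.0027
= 2.2593

2.2593


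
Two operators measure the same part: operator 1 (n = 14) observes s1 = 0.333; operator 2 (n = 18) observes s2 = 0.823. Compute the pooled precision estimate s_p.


s_p = sqrt(((n1-1)*s1^2 + (n2-1)*s2^2) / (n1+n2-2))
numerator = (14-1)*0.333^2 + (18-1)*0.823^2 = 1.441557 + 11.514593 = 12.95615
denominator = 14 + 18 - 2 = 30
s_p^2 = 12.95615 / 30 = 0.43187167
s_p = sqrt(0.43187167) = 0.6572

0.6572


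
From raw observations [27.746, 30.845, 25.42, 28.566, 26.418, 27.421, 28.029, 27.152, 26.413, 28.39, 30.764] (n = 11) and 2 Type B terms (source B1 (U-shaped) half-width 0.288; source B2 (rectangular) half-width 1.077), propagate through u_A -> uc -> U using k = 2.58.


mean = (27.746 + 30.845 + 25.42 + 28.566 + 26.418 + 27.421 + 28.029 + 27.152 + 26.413 + 28.39 + 30.764) / 11 = 27.924
s = sqrt(sum((x - mean)^2)/(n-1)) = 1.7011771
u_A = s / sqrt(n) = 1.7011771 / sqrt(11) = 0.51292419
u_B1 = 0.288 / sqrt(2) = 0.20364675
u_B2 = 1.077 / sqrt(3) = 0.62180624
uc = sqrt(0.51292419^2 + 0.20364675^2 + 0.62180624^2) = 0.83138813
U = k * uc = 2.58 * 0.83138813
U = 2.1450

2.1450


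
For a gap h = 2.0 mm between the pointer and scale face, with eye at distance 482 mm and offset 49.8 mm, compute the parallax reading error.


error = h * offset / d
= 2.0 * 49.8 / 482
= 0.2066

0.2066


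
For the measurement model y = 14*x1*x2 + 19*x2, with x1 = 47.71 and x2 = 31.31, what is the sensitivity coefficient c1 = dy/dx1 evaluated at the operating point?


y = 14*x1*x2 + 19*x2
dy/dx1 = 14*x2
Evaluate at x2 = 31.31: c1 = 14 * 31.31
c1 = 438.3400

438.3400


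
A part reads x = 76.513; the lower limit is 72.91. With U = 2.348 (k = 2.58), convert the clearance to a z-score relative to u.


u = U / k = 2.348 / 2.58 = 0.91007752
margin = |LSL - x| = |72.91 - 76.513| = 3.603
z = margin / u = 3.603 / 0.91007752
z = 3.9590

3.9590


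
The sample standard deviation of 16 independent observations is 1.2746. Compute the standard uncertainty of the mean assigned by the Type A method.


u_A = s / sqrt(n)
u_A = 1.2746 / sqrt(16)
u_A = 1.2746 / 4
u_A = 0.3186

0.3186


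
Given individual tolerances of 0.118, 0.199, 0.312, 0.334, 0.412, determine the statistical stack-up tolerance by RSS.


RSS = sqrt(0.118^2 + 0.199^2 + 0.312^2 + 0.334^2 + 0.412^2)
= sqrt(0.432169)
= 0.6574

0.6574


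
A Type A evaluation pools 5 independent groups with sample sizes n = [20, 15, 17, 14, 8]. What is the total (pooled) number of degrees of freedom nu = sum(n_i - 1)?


nu = sum_i (n_i - 1)
nu = ((20 - 1) + (15 - 1) + (17 - 1) + (14 - 1) + (8 - 1))
nu = 19 + 14 + 16 + 13 + 7
nu = 69

69


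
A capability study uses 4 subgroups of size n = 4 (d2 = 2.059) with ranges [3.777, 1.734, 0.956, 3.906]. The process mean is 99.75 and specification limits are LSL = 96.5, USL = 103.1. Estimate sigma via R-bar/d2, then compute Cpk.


R_bar = (3.777 + 1.734 + 0.956 + 3.906) / 4 = 2.59325
sigma = R_bar / d2 = 2.59325 / 2.059 = 1.2594706
Cp = (USL - LSL)/(6*sigma) = (103.1 - 96.5)/(6*1.2594706) = 0.8734
Cpu = (103.1 - 99.75)/(3*1.2594706) = 0.8866
Cpl = (99.75 - 96.5)/(3*1.2594706) = 0.8601
Cpk = min(Cpu, Cpl) = 0.8601

0.8601


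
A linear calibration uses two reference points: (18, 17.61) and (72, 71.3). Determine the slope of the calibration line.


slope = (y2 - y1) / (x2 - x1)
= (71.3 - 17.61) / (72 - 18)
= 53.6900 / 54
= 0.9943

0.9943


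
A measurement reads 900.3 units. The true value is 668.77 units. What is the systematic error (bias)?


Systematic error = measured - true
= 900.3 - 668.77
= 231.5300

231.5300


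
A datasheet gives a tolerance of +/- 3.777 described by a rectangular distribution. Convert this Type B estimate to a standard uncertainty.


u_B = half_width / sqrt(3)
u_B = 3.777 / 1.7320508
u_B = 2.1807

2.1807


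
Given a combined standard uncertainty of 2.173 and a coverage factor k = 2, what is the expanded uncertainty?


U = k * uc
U = 2 * 2.173
U = 4.3460

4.3460


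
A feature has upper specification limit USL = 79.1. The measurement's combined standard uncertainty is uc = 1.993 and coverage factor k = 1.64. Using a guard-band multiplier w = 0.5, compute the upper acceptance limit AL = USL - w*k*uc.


U = k * uc = 1.64 * 1.993 = 3.26852
guard band g = w * U = 0.5 * 3.26852 = 1.63426
AL = USL - g = 79.1 - 1.63426
AL = 77.4657

77.4657


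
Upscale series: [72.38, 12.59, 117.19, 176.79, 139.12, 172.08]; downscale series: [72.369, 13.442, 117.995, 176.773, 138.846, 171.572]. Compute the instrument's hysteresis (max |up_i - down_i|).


|72.38 - 72.369| = 0.0110
|12.59 - 13.442| = 0.8520
|117.19 - 117.995| = 0.8050
|176.79 - 176.773| = 0.0170
|139.12 - 138.846| = 0.2740
|172.08 - 171.572| = 0.5080
hysteresis = max(diffs) = 0.8520

0.8520


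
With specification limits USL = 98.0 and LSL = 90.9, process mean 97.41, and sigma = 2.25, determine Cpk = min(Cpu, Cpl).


Cpu = (USL - mean) / (3*sigma) = (98.0 - 97.41) / (3*2.25) = 0.0874
Cpl = (mean - LSL) / (3*sigma) = (97.41 - 90.9) / (3*2.25) = 0.9644
Cpk = min(Cpu, Cpl) = 0.0874

0.0874


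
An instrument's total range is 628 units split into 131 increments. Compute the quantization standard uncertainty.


resolution = range / divisions
resolution = 628 / 131 = 4.7938931
u_res = resolution / (2*sqrt(3))
u_res = 4.7938931 / 3.4641016
u_res = 1.3839

1.3839
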